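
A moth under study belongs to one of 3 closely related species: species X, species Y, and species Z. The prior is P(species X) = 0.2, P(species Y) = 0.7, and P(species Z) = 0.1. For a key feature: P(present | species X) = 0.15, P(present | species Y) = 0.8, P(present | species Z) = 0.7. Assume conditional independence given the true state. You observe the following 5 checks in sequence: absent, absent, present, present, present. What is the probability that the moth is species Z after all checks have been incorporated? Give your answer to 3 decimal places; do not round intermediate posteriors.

0.172

After 'absent': normaliser = 0.85·0.2000 + 0.2·0.7000 + 0.3·0.1000; P(species X) ≈ 0.5000, P(species Y) ≈ 0.4118, P(species Z) ≈ 0.0882
After 'absent': normaliser = 0.85·0.5000 + 0.2·0.4118 + 0.3·0.0882; P(species X) ≈ 0.7961, P(species Y) ≈ 0.1543, P(species Z) ≈ 0.0496
After 'present': normaliser = 0.15·0.7961 + 0.8·0.1543 + 0.7·0.0496; P(species X) ≈ 0.4303, P(species Y) ≈ 0.4447, P(species Z) ≈ 0.1251
After 'present': normaliser = 0.15·0.4303 + 0.8·0.4447 + 0.7·0.1251; P(species X) ≈ 0.1271, P(species Y) ≈ 0.7005, P(species Z) ≈ 0.1724
After 'present': normaliser = 0.15·0.1271 + 0.8·0.7005 + 0.7·0.1724; P(species X) ≈ 0.0272, P(species Y) ≈ 0.8004, P(species Z) ≈ 0.1724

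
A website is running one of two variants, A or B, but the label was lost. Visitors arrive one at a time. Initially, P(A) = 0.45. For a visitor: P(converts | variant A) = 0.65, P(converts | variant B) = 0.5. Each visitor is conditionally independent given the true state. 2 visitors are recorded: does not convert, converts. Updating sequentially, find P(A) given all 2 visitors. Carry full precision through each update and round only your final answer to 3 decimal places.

After 'does not convert': P(A) = 0.35·0.4500 / (0.35·0.4500 + 0.5·0.5500) ≈ 0.3642
After 'converts': P(A) = 0.65·0.3642 / (0.65·0.3642 + 0.5·0.6358) ≈ 0.4268

0.427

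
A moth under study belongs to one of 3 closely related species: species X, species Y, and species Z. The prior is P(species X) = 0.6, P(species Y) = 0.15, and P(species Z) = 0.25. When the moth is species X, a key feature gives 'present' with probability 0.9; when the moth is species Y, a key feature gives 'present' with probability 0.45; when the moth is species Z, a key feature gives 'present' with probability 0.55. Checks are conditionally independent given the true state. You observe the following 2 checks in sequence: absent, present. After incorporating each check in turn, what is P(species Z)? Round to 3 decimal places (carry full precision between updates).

After 'absent': normaliser = 0.1·0.6000 + 0.55·0.1500 + 0.45·0.2500; P(species X) ≈ 0.2353, P(species Y) ≈ 0.3235, P(species Z) ≈ 0.4412
After 'present': normaliser = 0.9·0.2353 + 0.45·0.3235 + 0.55·0.4412; P(species X) ≈ 0.3529, P(species Y) ≈ 0.2426, P(species Z) ≈ 0.4044

0.404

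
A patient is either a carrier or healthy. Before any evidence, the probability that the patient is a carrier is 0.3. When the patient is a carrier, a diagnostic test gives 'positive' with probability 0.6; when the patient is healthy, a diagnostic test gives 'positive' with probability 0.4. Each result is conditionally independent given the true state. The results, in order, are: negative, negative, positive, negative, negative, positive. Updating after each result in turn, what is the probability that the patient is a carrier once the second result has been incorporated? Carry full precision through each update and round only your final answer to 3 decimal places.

0.160

After 'negative': P(carrier) = 0.4·0.3000 / (0.4·0.3000 + 0.6·0.7000) ≈ 0.2222
After 'negative': P(carrier) = 0.4·0.2222 / (0.4·0.2222 + 0.6·0.7778) ≈ 0.1600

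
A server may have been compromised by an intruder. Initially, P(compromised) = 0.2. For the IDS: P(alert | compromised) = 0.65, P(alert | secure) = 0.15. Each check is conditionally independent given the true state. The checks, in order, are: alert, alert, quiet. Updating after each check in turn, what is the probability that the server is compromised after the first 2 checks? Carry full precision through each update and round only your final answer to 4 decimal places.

After 'alert': P(compromised) = 0.65·0.2000 / (0.65·0.2000 + 0.15·0.8000) ≈ 0.5200
After 'alert': P(compromised) = 0.65·0.5200 / (0.65·0.5200 + 0.15·0.4800) ≈ 0.8244

0.8244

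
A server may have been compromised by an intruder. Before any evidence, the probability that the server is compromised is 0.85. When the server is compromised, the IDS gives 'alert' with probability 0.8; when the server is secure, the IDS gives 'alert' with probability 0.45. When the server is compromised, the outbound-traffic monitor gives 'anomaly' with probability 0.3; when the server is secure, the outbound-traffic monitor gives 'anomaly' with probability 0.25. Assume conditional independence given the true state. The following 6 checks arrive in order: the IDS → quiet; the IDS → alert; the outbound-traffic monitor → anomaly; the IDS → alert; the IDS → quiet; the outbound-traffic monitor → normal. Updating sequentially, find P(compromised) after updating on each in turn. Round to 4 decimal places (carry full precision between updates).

0.7262

After the IDS='quiet': P(compromised) = 0.2·0.8500 / (0.2·0.8500 + 0.55·0.1500) ≈ 0.6733
After the IDS='alert': P(compromised) = 0.8·0.6733 / (0.8·0.6733 + 0.45·0.3267) ≈ 0.7856
After the outbound-traffic monitor='anomaly': P(compromised) = 0.3·0.7856 / (0.3·0.7856 + 0.25·0.2144) ≈ 0.8147
After the IDS='alert': P(compromised) = 0.8·0.8147 / (0.8·0.8147 + 0.45·0.1853) ≈ 0.8866
After the IDS='quiet': P(compromised) = 0.2·0.8866 / (0.2·0.8866 + 0.55·0.1134) ≈ 0.7397
After the outbound-traffic monitor='normal': P(compromised) = 0.7·0.7397 / (0.7·0.7397 + 0.75·0.2603) ≈ 0.7262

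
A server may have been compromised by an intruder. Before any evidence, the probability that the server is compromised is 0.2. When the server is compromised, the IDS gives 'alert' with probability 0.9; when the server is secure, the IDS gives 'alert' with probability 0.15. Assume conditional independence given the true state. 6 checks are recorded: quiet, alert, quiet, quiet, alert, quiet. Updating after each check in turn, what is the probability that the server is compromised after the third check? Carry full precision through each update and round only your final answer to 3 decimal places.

0.020

After 'quiet': P(compromised) = 0.1·0.2000 / (0.1·0.2000 + 0.85·0.8000) ≈ 0.0286
After 'alert': P(compromised) = 0.9·0.0286 / (0.9·0.0286 + 0.15·0.9714) ≈ 0.1500
After 'quiet': P(compromised) = 0.1·0.1500 / (0.1·0.1500 + 0.85·0.8500) ≈ 0.0203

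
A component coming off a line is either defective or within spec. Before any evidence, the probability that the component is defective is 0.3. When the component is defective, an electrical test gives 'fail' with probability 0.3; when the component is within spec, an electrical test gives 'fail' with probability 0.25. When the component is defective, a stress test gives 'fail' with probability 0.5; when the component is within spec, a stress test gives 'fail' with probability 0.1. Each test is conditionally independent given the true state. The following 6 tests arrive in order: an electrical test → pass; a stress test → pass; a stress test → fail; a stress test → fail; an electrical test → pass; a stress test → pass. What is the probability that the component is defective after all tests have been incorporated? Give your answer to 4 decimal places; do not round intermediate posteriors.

Each posterior becomes the prior for the next update.
After an electrical test='pass': P(defective) = 0.7·0.3000 / (0.7·0.3000 + 0.75·0.7000) ≈ 0.2857
After a stress test='pass': P(defective) = 0.5·0.2857 / (0.5·0.2857 + 0.9·0.7143) ≈ 0.1818
After a stress test='fail': P(defective) = 0.5·0.1818 / (0.5·0.1818 + 0.1·0.8182) ≈ 0.5263
After a stress test='fail': P(defective) = 0.5·0.5263 / (0.5·0.5263 + 0.1·0.4737) ≈ 0.8475
After an electrical test='pass': P(defective) = 0.7·0.8475 / (0.7·0.8475 + 0.75·0.1525) ≈ 0.8383
After a stress test='pass': P(defective) = 0.5·0.8383 / (0.5·0.8383 + 0.9·0.1617) ≈ 0.7423

0.7423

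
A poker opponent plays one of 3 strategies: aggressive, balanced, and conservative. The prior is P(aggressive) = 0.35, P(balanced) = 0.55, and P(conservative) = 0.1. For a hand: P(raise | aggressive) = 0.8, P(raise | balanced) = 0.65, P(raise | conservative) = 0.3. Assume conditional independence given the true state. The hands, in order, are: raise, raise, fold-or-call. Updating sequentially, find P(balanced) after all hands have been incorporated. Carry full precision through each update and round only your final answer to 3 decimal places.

After 'raise': normaliser = 0.8·0.3500 + 0.65·0.5500 + 0.3·0.1000; P(aggressive) ≈ 0.4195, P(balanced) ≈ 0.5356, P(conservative) ≈ 0.0449
After 'raise': normaliser = 0.8·0.4195 + 0.65·0.5356 + 0.3·0.0449; P(aggressive) ≈ 0.4813, P(balanced) ≈ 0.4993, P(conservative) ≈ 0.0193
After 'fold-or-call': normaliser = 0.2·0.4813 + 0.35·0.4993 + 0.7·0.0193; P(aggressive) ≈ 0.3383, P(balanced) ≈ 0.6141, P(conservative) ≈ 0.0476

0.614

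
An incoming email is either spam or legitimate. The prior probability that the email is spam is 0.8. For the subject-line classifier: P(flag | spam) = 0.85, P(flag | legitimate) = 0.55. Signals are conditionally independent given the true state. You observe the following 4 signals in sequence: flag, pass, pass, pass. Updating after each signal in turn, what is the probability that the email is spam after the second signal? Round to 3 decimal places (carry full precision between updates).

0.673

Each posterior becomes the prior for the next update.
After 'flag': P(spam) = 0.85·0.8000 / (0.85·0.8000 + 0.55·0.2000) ≈ 0.8608
After 'pass': P(spam) = 0.15·0.8608 / (0.15·0.8608 + 0.45·0.1392) ≈ 0.6733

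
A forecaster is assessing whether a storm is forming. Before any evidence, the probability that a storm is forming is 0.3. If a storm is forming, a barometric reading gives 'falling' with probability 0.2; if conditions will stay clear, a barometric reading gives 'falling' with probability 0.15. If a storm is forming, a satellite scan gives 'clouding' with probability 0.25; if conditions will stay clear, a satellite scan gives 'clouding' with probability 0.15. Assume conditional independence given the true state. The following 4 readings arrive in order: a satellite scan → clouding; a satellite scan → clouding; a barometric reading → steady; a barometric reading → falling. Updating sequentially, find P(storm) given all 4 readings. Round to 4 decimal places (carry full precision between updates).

0.5990

Each posterior becomes the prior for the next update.
After a satellite scan='clouding': P(storm) = 0.25·0.3000 / (0.25·0.3000 + 0.15·0.7000) ≈ 0.4167
After a satellite scan='clouding': P(storm) = 0.25·0.4167 / (0.25·0.4167 + 0.15·0.5833) ≈ 0.5435
After a barometric reading='steady': P(storm) = 0.8·0.5435 / (0.8·0.5435 + 0.85·0.4565) ≈ 0.5284
After a barometric reading='falling': P(storm) = 0.2·0.5284 / (0.2·0.5284 + 0.15·0.4716) ≈ 0.5990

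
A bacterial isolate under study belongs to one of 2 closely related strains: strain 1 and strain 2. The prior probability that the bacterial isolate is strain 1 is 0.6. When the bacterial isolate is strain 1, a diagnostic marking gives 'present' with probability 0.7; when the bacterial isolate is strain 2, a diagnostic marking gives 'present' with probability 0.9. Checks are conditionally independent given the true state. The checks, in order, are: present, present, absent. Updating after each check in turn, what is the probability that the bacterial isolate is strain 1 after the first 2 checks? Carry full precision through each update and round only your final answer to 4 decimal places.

After 'present': P(strain 1) = 0.7·0.6000 / (0.7·0.6000 + 0.9·0.4000) ≈ 0.5385
After 'present': P(strain 1) = 0.7·0.5385 / (0.7·0.5385 + 0.9·0.4615) ≈ 0.4757

0.4757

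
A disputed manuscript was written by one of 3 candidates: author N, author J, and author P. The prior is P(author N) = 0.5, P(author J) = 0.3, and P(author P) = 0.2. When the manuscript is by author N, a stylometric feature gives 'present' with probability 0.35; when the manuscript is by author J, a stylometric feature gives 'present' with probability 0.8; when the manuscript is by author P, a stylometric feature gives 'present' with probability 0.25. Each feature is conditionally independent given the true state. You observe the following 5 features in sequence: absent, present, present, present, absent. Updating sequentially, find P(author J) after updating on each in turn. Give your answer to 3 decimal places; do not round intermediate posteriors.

After 'absent': normaliser = 0.65·0.5000 + 0.2·0.3000 + 0.75·0.2000; P(author N) ≈ 0.6075, P(author J) ≈ 0.1121, P(author P) ≈ 0.2804
After 'present': normaliser = 0.35·0.6075 + 0.8·0.1121 + 0.25·0.2804; P(author N) ≈ 0.5709, P(author J) ≈ 0.2409, P(author P) ≈ 0.1882
After 'present': normaliser = 0.35·0.5709 + 0.8·0.2409 + 0.25·0.1882; P(author N) ≈ 0.4545, P(author J) ≈ 0.4384, P(author P) ≈ 0.1070
After 'present': normaliser = 0.35·0.4545 + 0.8·0.4384 + 0.25·0.1070; P(author N) ≈ 0.2965, P(author J) ≈ 0.6536, P(author P) ≈ 0.0499
After 'absent': normaliser = 0.65·0.2965 + 0.2·0.6536 + 0.75·0.0499; P(author N) ≈ 0.5341, P(author J) ≈ 0.3623, P(author P) ≈ 0.1036

0.362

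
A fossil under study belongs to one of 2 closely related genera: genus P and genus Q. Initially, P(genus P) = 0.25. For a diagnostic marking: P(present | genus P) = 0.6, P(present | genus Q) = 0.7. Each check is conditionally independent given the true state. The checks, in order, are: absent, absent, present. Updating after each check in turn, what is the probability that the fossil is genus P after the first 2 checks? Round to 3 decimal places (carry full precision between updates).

After 'absent': P(genus P) = 0.4·0.2500 / (0.4·0.2500 + 0.3·0.7500) ≈ 0.3077
After 'absent': P(genus P) = 0.4·0.3077 / (0.4·0.3077 + 0.3·0.6923) ≈ 0.3721

0.372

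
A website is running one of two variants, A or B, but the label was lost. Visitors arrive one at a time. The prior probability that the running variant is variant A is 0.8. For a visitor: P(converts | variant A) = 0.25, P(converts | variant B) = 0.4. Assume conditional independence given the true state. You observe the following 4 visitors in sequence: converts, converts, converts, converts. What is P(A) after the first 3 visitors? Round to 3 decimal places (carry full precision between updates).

0.494

After 'converts': P(A) = 0.25·0.8000 / (0.25·0.8000 + 0.4·0.2000) ≈ 0.7143
After 'converts': P(A) = 0.25·0.7143 / (0.25·0.7143 + 0.4·0.2857) ≈ 0.6098
After 'converts': P(A) = 0.25·0.6098 / (0.25·0.6098 + 0.4·0.3902) ≈ 0.4941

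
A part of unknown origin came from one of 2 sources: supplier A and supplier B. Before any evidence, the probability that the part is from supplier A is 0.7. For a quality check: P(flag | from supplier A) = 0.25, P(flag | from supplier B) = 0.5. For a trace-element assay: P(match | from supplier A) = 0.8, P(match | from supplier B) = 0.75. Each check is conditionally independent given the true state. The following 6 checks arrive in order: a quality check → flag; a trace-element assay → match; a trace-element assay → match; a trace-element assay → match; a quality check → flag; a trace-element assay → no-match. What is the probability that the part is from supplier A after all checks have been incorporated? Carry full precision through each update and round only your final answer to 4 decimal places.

After a quality check='flag': P(supplier A) = 0.25·0.7000 / (0.25·0.7000 + 0.5·0.3000) ≈ 0.5385
After a trace-element assay='match': P(supplier A) = 0.8·0.5385 / (0.8·0.5385 + 0.75·0.4615) ≈ 0.5545
After a trace-element assay='match': P(supplier A) = 0.8·0.5545 / (0.8·0.5545 + 0.75·0.4455) ≈ 0.5703
After a trace-element assay='match': P(supplier A) = 0.8·0.5703 / (0.8·0.5703 + 0.75·0.4297) ≈ 0.5861
After a quality check='flag': P(supplier A) = 0.25·0.5861 / (0.25·0.5861 + 0.5·0.4139) ≈ 0.4145
After a trace-element assay='no-match': P(supplier A) = 0.2·0.4145 / (0.2·0.4145 + 0.25·0.5855) ≈ 0.3616

0.3616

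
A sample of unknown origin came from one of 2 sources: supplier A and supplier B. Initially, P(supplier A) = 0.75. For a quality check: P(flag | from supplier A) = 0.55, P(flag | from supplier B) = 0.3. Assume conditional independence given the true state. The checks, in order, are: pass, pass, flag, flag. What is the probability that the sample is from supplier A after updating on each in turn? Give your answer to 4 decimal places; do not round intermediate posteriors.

0.8065

Each posterior becomes the prior for the next update.
After 'pass': P(supplier A) = 0.45·0.7500 / (0.45·0.7500 + 0.7·0.2500) ≈ 0.6585
After 'pass': P(supplier A) = 0.45·0.6585 / (0.45·0.6585 + 0.7·0.3415) ≈ 0.5535
After 'flag': P(supplier A) = 0.55·0.5535 / (0.55·0.5535 + 0.3·0.4465) ≈ 0.6945
After 'flag': P(supplier A) = 0.55·0.6945 / (0.55·0.6945 + 0.3·0.3055) ≈ 0.8065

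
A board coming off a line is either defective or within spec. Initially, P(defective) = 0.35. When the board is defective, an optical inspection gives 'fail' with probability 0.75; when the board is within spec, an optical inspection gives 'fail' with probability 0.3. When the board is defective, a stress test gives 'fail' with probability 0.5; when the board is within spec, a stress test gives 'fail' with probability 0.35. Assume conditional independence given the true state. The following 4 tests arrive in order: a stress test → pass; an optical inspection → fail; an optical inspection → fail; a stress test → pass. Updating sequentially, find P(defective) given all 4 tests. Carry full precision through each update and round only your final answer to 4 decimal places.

After a stress test='pass': P(defective) = 0.5·0.3500 / (0.5·0.3500 + 0.65·0.6500) ≈ 0.2929
After an optical inspection='fail': P(defective) = 0.75·0.2929 / (0.75·0.2929 + 0.3·0.7071) ≈ 0.5087
After an optical inspection='fail': P(defective) = 0.75·0.5087 / (0.75·0.5087 + 0.3·0.4913) ≈ 0.7214
After a stress test='pass': P(defective) = 0.5·0.7214 / (0.5·0.7214 + 0.65·0.2786) ≈ 0.6657

0.6657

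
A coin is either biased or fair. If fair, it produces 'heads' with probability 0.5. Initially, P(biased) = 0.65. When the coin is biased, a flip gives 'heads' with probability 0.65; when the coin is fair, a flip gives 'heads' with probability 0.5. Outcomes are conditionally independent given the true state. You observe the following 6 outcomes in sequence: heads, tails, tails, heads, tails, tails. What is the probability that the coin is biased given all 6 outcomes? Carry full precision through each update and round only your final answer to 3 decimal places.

After 'heads': P(biased) = 0.65·0.6500 / (0.65·0.6500 + 0.5·0.3500) ≈ 0.7071
After 'tails': P(biased) = 0.35·0.7071 / (0.35·0.7071 + 0.5·0.2929) ≈ 0.6283
After 'tails': P(biased) = 0.35·0.6283 / (0.35·0.6283 + 0.5·0.3717) ≈ 0.5419
After 'heads': P(biased) = 0.65·0.5419 / (0.65·0.5419 + 0.5·0.4581) ≈ 0.6060
After 'tails': P(biased) = 0.35·0.6060 / (0.35·0.6060 + 0.5·0.3940) ≈ 0.5184
After 'tails': P(biased) = 0.35·0.5184 / (0.35·0.5184 + 0.5·0.4816) ≈ 0.4297

0.430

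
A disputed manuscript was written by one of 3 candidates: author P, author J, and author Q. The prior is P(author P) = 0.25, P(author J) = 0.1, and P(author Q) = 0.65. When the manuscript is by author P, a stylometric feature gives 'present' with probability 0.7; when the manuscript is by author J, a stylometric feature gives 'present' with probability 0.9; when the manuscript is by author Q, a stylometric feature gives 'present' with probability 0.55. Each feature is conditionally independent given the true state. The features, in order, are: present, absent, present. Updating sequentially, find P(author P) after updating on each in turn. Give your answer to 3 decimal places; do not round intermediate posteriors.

0.276

Apply Bayes' rule sequentially, carrying P(author P) forward.
After 'present': normaliser = 0.7·0.2500 + 0.9·0.1000 + 0.55·0.6500; P(author P) ≈ 0.2811, P(author J) ≈ 0.1446, P(author Q) ≈ 0.5743
After 'absent': normaliser = 0.3·0.2811 + 0.1·0.1446 + 0.45·0.5743; P(author P) ≈ 0.2361, P(author J) ≈ 0.0405, P(author Q) ≈ 0.7234
After 'present': normaliser = 0.7·0.2361 + 0.9·0.0405 + 0.55·0.7234; P(author P) ≈ 0.2756, P(author J) ≈ 0.0608, P(author Q) ≈ 0.6636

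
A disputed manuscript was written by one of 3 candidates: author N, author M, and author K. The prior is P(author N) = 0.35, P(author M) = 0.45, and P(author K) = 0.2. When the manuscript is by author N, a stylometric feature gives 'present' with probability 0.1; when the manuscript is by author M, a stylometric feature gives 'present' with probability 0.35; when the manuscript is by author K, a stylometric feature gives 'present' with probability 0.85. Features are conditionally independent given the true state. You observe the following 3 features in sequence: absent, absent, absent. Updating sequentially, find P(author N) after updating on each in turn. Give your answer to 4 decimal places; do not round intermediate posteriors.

0.6725

Apply Bayes' rule sequentially, carrying P(author N) forward.
After 'absent': normaliser = 0.9·0.3500 + 0.65·0.4500 + 0.15·0.2000; P(author N) ≈ 0.4941, P(author M) ≈ 0.4588, P(author K) ≈ 0.0471
After 'absent': normaliser = 0.9·0.4941 + 0.65·0.4588 + 0.15·0.0471; P(author N) ≈ 0.5929, P(author M) ≈ 0.3976, P(author K) ≈ 0.0094
After 'absent': normaliser = 0.9·0.5929 + 0.65·0.3976 + 0.15·0.0094; P(author N) ≈ 0.6725, P(author M) ≈ 0.3257, P(author K) ≈ 0.0018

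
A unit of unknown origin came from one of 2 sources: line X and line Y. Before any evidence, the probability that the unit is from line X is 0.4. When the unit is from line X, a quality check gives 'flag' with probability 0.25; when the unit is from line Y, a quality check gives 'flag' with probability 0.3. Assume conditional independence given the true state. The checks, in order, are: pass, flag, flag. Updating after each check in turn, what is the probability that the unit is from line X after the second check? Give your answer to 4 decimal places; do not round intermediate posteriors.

After 'pass': P(line X) = 0.75·0.4000 / (0.75·0.4000 + 0.7·0.6000) ≈ 0.4167
After 'flag': P(line X) = 0.25·0.4167 / (0.25·0.4167 + 0.3·0.5833) ≈ 0.3731

0.3731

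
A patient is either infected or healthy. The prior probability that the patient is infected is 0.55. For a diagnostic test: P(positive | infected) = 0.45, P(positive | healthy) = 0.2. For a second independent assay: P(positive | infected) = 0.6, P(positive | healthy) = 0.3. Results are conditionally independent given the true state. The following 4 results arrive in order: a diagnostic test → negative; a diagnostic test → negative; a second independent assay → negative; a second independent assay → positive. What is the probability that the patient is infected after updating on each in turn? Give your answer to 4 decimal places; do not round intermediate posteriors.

After a diagnostic test='negative': P(infected) = 0.55·0.5500 / (0.55·0.5500 + 0.8·0.4500) ≈ 0.4566
After a diagnostic test='negative': P(infected) = 0.55·0.4566 / (0.55·0.4566 + 0.8·0.5434) ≈ 0.3662
After a second independent assay='negative': P(infected) = 0.4·0.3662 / (0.4·0.3662 + 0.7·0.6338) ≈ 0.2482
After a second independent assay='positive': P(infected) = 0.6·0.2482 / (0.6·0.2482 + 0.3·0.7518) ≈ 0.3977

0.3977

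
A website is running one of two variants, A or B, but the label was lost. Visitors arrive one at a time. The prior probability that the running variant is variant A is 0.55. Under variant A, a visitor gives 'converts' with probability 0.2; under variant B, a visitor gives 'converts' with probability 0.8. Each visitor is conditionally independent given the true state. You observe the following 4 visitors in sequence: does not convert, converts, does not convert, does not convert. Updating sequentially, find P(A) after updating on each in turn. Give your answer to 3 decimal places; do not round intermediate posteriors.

0.951

After 'does not convert': P(A) = 0.8·0.5500 / (0.8·0.5500 + 0.2·0.4500) ≈ 0.8302
After 'converts': P(A) = 0.2·0.8302 / (0.2·0.8302 + 0.8·0.1698) ≈ 0.5500
After 'does not convert': P(A) = 0.8·0.5500 / (0.8·0.5500 + 0.2·0.4500) ≈ 0.8302
After 'does not convert': P(A) = 0.8·0.8302 / (0.8·0.8302 + 0.2·0.1698) ≈ 0.9514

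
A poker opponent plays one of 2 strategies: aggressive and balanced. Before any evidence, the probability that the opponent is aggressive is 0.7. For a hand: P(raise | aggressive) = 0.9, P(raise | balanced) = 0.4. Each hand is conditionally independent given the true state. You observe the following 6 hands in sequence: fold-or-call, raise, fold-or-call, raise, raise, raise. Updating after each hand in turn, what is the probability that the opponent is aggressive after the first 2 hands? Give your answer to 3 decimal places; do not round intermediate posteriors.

After 'fold-or-call': P(aggressive) = 0.1·0.7000 / (0.1·0.7000 + 0.6·0.3000) ≈ 0.2800
After 'raise': P(aggressive) = 0.9·0.2800 / (0.9·0.2800 + 0.4·0.7200) ≈ 0.4667

0.467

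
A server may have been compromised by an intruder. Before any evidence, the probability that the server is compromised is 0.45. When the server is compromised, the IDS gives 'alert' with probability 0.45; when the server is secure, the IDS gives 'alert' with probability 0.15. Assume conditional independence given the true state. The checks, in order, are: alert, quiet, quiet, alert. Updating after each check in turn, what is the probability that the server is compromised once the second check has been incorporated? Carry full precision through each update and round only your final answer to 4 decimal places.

After 'alert': P(compromised) = 0.45·0.4500 / (0.45·0.4500 + 0.15·0.5500) ≈ 0.7105
After 'quiet': P(compromised) = 0.55·0.7105 / (0.55·0.7105 + 0.85·0.2895) ≈ 0.6136

0.6136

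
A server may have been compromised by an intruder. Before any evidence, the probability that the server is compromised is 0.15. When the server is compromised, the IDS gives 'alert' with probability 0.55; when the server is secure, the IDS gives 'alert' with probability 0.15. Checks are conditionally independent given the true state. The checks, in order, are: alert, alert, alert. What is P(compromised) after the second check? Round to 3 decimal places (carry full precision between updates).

0.703

After 'alert': P(compromised) = 0.55·0.1500 / (0.55·0.1500 + 0.15·0.8500) ≈ 0.3929
After 'alert': P(compromised) = 0.55·0.3929 / (0.55·0.3929 + 0.15·0.6071) ≈ 0.7035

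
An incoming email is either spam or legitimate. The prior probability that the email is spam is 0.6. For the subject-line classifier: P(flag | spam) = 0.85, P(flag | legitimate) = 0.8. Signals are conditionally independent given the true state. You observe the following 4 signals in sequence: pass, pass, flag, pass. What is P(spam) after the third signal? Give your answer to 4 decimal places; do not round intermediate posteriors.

0.4727

Each posterior becomes the prior for the next update.
After 'pass': P(spam) = 0.15·0.6000 / (0.15·0.6000 + 0.2·0.4000) ≈ 0.5294
After 'pass': P(spam) = 0.15·0.5294 / (0.15·0.5294 + 0.2·0.4706) ≈ 0.4576
After 'flag': P(spam) = 0.85·0.4576 / (0.85·0.4576 + 0.8·0.5424) ≈ 0.4727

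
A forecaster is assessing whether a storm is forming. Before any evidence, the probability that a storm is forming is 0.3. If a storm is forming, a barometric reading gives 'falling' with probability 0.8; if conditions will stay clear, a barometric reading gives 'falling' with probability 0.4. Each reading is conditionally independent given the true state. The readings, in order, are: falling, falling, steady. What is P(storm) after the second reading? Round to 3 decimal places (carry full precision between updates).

0.632

Each posterior becomes the prior for the next update.
After 'falling': P(storm) = 0.8·0.3000 / (0.8·0.3000 + 0.4·0.7000) ≈ 0.4615
After 'falling': P(storm) = 0.8·0.4615 / (0.8·0.4615 + 0.4·0.5385) ≈ 0.6316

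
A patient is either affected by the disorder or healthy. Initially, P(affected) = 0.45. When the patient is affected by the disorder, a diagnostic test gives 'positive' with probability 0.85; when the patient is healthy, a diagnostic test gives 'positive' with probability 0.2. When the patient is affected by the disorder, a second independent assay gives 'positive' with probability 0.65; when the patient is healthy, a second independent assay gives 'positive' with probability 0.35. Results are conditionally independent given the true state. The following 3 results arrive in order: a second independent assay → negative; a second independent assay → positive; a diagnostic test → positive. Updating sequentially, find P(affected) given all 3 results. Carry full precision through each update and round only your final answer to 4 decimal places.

After a second independent assay='negative': P(affected) = 0.35·0.4500 / (0.35·0.4500 + 0.65·0.5500) ≈ 0.3058
After a second independent assay='positive': P(affected) = 0.65·0.3058 / (0.65·0.3058 + 0.35·0.6942) ≈ 0.4500
After a diagnostic test='positive': P(affected) = 0.85·0.4500 / (0.85·0.4500 + 0.2·0.5500) ≈ 0.7766

0.7766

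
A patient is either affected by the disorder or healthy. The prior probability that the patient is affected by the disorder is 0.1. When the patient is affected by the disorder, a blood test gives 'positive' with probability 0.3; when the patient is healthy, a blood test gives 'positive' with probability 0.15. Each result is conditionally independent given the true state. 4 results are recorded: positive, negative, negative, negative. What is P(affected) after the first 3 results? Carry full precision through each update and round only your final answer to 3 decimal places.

After 'positive': P(affected) = 0.3·0.1000 / (0.3·0.1000 + 0.15·0.9000) ≈ 0.1818
After 'negative': P(affected) = 0.7·0.1818 / (0.7·0.1818 + 0.85·0.8182) ≈ 0.1547
After 'negative': P(affected) = 0.7·0.1547 / (0.7·0.1547 + 0.85·0.8453) ≈ 0.1310

0.131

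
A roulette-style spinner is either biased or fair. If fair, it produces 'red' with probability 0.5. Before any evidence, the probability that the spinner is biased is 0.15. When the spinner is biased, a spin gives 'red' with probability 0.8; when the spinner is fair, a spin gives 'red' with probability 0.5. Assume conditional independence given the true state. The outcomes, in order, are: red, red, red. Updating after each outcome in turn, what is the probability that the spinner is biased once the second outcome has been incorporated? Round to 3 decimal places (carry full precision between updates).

Each posterior becomes the prior for the next update.
After 'red': P(biased) = 0.8·0.1500 / (0.8·0.1500 + 0.5·0.8500) ≈ 0.2202
After 'red': P(biased) = 0.8·0.2202 / (0.8·0.2202 + 0.5·0.7798) ≈ 0.3112

0.311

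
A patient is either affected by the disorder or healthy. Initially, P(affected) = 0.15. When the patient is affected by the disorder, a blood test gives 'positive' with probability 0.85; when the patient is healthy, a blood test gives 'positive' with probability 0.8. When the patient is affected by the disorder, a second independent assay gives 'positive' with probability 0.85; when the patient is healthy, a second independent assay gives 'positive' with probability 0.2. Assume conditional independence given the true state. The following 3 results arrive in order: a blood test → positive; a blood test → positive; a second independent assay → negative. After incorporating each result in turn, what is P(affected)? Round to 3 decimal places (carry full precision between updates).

After a blood test='positive': P(affected) = 0.85·0.1500 / (0.85·0.1500 + 0.8·0.8500) ≈ 0.1579
After a blood test='positive': P(affected) = 0.85·0.1579 / (0.85·0.1579 + 0.8·0.8421) ≈ 0.1661
After a second independent assay='negative': P(affected) = 0.15·0.1661 / (0.15·0.1661 + 0.8·0.8339) ≈ 0.0360

0.036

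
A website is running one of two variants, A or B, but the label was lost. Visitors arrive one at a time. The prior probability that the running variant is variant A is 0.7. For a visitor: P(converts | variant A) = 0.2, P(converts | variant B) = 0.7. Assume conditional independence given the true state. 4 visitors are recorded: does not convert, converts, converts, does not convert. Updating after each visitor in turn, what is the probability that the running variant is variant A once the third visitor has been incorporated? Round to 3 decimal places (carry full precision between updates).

Apply Bayes' rule sequentially, carrying P(A) forward.
After 'does not convert': P(A) = 0.8·0.7000 / (0.8·0.7000 + 0.3·0.3000) ≈ 0.8615
After 'converts': P(A) = 0.2·0.8615 / (0.2·0.8615 + 0.7·0.1385) ≈ 0.6400
After 'converts': P(A) = 0.2·0.6400 / (0.2·0.6400 + 0.7·0.3600) ≈ 0.3368

0.337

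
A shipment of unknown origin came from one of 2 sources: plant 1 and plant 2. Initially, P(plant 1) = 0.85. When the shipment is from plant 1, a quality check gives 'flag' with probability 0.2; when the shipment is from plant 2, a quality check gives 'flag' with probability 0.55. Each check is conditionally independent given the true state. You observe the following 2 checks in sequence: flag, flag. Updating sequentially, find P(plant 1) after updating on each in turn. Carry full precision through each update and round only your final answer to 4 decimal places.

0.4283

After 'flag': P(plant 1) = 0.2·0.8500 / (0.2·0.8500 + 0.55·0.1500) ≈ 0.6733
After 'flag': P(plant 1) = 0.2·0.6733 / (0.2·0.6733 + 0.55·0.3267) ≈ 0.4283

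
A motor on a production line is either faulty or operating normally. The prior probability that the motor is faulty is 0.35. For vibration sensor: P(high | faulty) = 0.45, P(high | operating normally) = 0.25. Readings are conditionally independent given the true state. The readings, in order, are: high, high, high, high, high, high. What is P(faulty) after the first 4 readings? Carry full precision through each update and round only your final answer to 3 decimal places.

0.850

Each posterior becomes the prior for the next update.
After 'high': P(faulty) = 0.45·0.3500 / (0.45·0.3500 + 0.25·0.6500) ≈ 0.4922
After 'high': P(faulty) = 0.45·0.4922 / (0.45·0.4922 + 0.25·0.5078) ≈ 0.6357
After 'high': P(faulty) = 0.45·0.6357 / (0.45·0.6357 + 0.25·0.3643) ≈ 0.7585
After 'high': P(faulty) = 0.45·0.7585 / (0.45·0.7585 + 0.25·0.2415) ≈ 0.8497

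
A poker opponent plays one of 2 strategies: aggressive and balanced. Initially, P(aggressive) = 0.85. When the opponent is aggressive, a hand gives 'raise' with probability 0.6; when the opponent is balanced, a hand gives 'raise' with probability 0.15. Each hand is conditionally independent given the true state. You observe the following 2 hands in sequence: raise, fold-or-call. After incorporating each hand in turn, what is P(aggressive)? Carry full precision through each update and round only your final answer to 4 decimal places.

Apply Bayes' rule sequentially, carrying P(aggressive) forward.
After 'raise': P(aggressive) = 0.6·0.8500 / (0.6·0.8500 + 0.15·0.1500) ≈ 0.9577
After 'fold-or-call': P(aggressive) = 0.4·0.9577 / (0.4·0.9577 + 0.85·0.0423) ≈ 0.9143

0.9143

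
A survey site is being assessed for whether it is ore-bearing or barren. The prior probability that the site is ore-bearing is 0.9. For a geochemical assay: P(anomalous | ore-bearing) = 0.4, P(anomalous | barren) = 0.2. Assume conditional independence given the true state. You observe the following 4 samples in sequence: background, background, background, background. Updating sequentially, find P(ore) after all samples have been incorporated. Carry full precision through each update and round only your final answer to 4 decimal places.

0.7401

Each posterior becomes the prior for the next update.
After 'background': P(ore) = 0.6·0.9000 / (0.6·0.9000 + 0.8·0.1000) ≈ 0.8710
After 'background': P(ore) = 0.6·0.8710 / (0.6·0.8710 + 0.8·0.1290) ≈ 0.8351
After 'background': P(ore) = 0.6·0.8351 / (0.6·0.8351 + 0.8·0.1649) ≈ 0.7915
After 'background': P(ore) = 0.6·0.7915 / (0.6·0.7915 + 0.8·0.2085) ≈ 0.7401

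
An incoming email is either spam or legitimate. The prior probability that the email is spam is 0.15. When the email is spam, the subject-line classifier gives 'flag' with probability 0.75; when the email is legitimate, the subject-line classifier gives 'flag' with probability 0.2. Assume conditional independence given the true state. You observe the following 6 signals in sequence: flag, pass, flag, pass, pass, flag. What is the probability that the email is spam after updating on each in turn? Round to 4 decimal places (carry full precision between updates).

0.2212

After 'flag': P(spam) = 0.75·0.1500 / (0.75·0.1500 + 0.2·0.8500) ≈ 0.3982
After 'pass': P(spam) = 0.25·0.3982 / (0.25·0.3982 + 0.8·0.6018) ≈ 0.1714
After 'flag': P(spam) = 0.75·0.1714 / (0.75·0.1714 + 0.2·0.8286) ≈ 0.4368
After 'pass': P(spam) = 0.25·0.4368 / (0.25·0.4368 + 0.8·0.5632) ≈ 0.1951
After 'pass': P(spam) = 0.25·0.1951 / (0.25·0.1951 + 0.8·0.8049) ≈ 0.0704
After 'flag': P(spam) = 0.75·0.0704 / (0.75·0.0704 + 0.2·0.9296) ≈ 0.2212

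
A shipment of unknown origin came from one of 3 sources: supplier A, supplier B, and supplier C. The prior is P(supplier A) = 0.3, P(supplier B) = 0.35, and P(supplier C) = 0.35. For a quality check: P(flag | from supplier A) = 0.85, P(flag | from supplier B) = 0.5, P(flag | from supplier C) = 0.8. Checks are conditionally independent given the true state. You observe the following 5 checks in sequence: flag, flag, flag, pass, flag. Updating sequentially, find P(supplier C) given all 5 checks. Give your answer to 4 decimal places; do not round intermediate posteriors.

0.4544

After 'flag': normaliser = 0.85·0.3000 + 0.5·0.3500 + 0.8·0.3500; P(supplier A) ≈ 0.3592, P(supplier B) ≈ 0.2465, P(supplier C) ≈ 0.3944
After 'flag': normaliser = 0.85·0.3592 + 0.5·0.2465 + 0.8·0.3944; P(supplier A) ≈ 0.4103, P(supplier B) ≈ 0.1656, P(supplier C) ≈ 0.4240
After 'flag': normaliser = 0.85·0.4103 + 0.5·0.1656 + 0.8·0.4240; P(supplier A) ≈ 0.4525, P(supplier B) ≈ 0.1074, P(supplier C) ≈ 0.4401
After 'pass': normaliser = 0.15·0.4525 + 0.5·0.1074 + 0.2·0.4401; P(supplier A) ≈ 0.3238, P(supplier B) ≈ 0.2563, P(supplier C) ≈ 0.4199
After 'flag': normaliser = 0.85·0.3238 + 0.5·0.2563 + 0.8·0.4199; P(supplier A) ≈ 0.3723, P(supplier B) ≈ 0.1733, P(supplier C) ≈ 0.4544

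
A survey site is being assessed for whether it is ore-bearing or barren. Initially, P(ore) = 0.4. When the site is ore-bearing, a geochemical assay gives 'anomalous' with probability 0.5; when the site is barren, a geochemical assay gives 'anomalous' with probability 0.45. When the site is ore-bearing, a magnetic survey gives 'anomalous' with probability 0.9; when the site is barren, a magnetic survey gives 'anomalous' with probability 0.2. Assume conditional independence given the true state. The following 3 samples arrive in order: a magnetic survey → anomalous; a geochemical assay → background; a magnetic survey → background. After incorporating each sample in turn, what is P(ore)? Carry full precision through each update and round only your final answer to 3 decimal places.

0.254

After a magnetic survey='anomalous': P(ore) = 0.9·0.4000 / (0.9·0.4000 + 0.2·0.6000) ≈ 0.7500
After a geochemical assay='background': P(ore) = 0.5·0.7500 / (0.5·0.7500 + 0.55·0.2500) ≈ 0.7317
After a magnetic survey='background': P(ore) = 0.1·0.7317 / (0.1·0.7317 + 0.8·0.2683) ≈ 0.2542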